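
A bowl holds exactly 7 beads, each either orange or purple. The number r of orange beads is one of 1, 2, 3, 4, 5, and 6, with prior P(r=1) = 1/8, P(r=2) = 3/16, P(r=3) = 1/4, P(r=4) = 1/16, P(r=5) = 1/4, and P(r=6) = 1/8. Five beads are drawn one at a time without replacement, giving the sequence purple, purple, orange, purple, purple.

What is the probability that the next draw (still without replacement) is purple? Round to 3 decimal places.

0.625

The likelihood of the observed sequence under each hypothesis: P(data | r = 1) = (6/7)(5/6)(1/5)(4/4)(3/3) = 1/7; P(data | r = 2) = (5/7)(4/6)(2/5)(3/4)(2/3) = 2/21; P(data | r = 3) = (4/7)(3/6)(3/5)(2/4)(1/3) = 1/35; P(data | r = 4) = (3/7)(2/6)(4/5)(1/4)(0/3) = 0; P(data | r = 5) = (2/7)(1/6)(5/5)(0/4) = 0; P(data | r = 6) = (1/7)(0/6) = 0.
Multiplying each by its prior: 1/8 · 1/7 = 1/56, 3/16 · 2/21 = 1/56, 1/4 · 1/35 = 1/140, 1/16 · 0 = 0, 1/4 · 0 = 0, 1/8 · 0 = 0; these sum to 3/70.
Dividing through by the total gives posterior P(r = 1 | data) = 5/12, P(r = 2 | data) = 5/12, P(r = 3 | data) = 1/6, P(r = 4 | data) = 0, P(r = 5 | data) = 0, P(r = 6 | data) = 0.
Averaging over the posterior, P(purple next | data) = (1)(5/12) + (1/2)(5/12) + (0)(1/6) = 5/8.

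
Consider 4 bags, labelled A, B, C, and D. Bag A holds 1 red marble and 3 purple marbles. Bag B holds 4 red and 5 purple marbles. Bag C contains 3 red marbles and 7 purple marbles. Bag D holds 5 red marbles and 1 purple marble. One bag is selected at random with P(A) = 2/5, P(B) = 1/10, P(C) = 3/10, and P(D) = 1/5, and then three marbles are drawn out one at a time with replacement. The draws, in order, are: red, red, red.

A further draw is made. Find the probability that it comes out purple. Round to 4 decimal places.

0.2486

Compute the likelihood of the observed sequence for each case: P(data | bag A) = (1/4)(1/4)(1/4) = 0.015625; P(data | bag B) = (4/9)(4/9)(4/9) = 0.087791; P(data | bag C) = (3/10)(3/10)(3/10) = 0.027; P(data | bag D) = (5/6)(5/6)(5/6) = 0.5787.
The prior-weighted likelihoods are 2/5 · 0.015625 = 0.00625, 1/10 · 0.087791 = 0.0087791, 3/10 · 0.027 = 0.0081, 1/5 · 0.5787 = 0.11574; summing to 0.13887.
Normalising, the posterior is P(bag A | data) = 0.045006, P(bag B | data) = 0.063219, P(bag C | data) = 0.058328, P(bag D | data) = 0.83345.
So P(purple next | data) = Σ P(purple next | H) P(H | data) = (3/4)(0.045006) + (5/9)(0.063219) + (7/10)(0.058328) + (1/6)(0.83345) = 0.24861.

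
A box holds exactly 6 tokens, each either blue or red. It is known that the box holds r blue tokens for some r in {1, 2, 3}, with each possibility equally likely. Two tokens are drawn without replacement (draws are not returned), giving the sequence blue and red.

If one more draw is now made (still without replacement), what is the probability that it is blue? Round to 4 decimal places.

Compute the likelihood of the observed sequence for each case: P(data | r = 1) = (1/6)(5/5) = 1/6; P(data | r = 2) = (2/6)(4/5) = 4/15; P(data | r = 3) = (3/6)(3/5) = 3/10.
Multiplying each by its prior: 1/3 · 1/6 = 1/18, 1/3 · 4/15 = 4/45, 1/3 · 3/10 = 1/10; these sum to 11/45.
The posterior is then P(r = 1 | data) = 5/22, P(r = 2 | data) = 4/11, P(r = 3 | data) = 9/22.
Averaging over the posterior, P(blue next | data) = (0)(5/22) + (1/4)(4/11) + (1/2)(9/22) = 13/44.

0.2955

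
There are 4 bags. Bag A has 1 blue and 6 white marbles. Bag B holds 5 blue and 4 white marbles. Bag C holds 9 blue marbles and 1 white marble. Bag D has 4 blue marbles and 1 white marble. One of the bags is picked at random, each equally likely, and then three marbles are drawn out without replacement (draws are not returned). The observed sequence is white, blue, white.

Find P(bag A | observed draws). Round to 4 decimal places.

0.5455

The likelihood of the observed sequence under each hypothesis: P(data | bag A) = (6/7)(1/6)(5/5) = 1/7; P(data | bag B) = (4/9)(5/8)(3/7) = 5/42; P(data | bag C) = (1/10)(9/9)(0/8) = 0; P(data | bag D) = (1/5)(4/4)(0/3) = 0.
The prior-weighted likelihoods are 1/4 · 1/7 = 1/28, 1/4 · 5/42 = 5/168, 1/4 · 0 = 0, 1/4 · 0 = 0; with total 11/168.
Therefore the posterior P(bag A | data) = (1/28) / (11/168) = 6/11.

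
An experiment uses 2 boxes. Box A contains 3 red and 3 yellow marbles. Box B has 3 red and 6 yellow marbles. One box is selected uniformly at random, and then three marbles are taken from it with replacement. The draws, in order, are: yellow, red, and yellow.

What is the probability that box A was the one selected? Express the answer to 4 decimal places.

The likelihood of the observed sequence under each hypothesis: P(data | box A) = (3/6)(3/6)(3/6) = 1/8; P(data | box B) = (6/9)(3/9)(6/9) = 4/27.
Multiplying each by its prior: 1/2 · 1/8 = 1/16, 1/2 · 4/27 = 2/27; with total 59/432.
Hence P(box A | data) = (1/16) / (59/432) = 27/59.

0.4576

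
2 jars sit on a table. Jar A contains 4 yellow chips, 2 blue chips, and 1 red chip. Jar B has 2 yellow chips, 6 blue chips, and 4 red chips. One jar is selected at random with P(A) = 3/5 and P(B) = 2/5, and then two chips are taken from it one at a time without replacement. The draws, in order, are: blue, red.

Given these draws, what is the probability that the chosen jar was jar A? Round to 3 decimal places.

The likelihood of the observed sequence under each hypothesis: P(data | jar A) = (2/7)(1/6) = 1/21; P(data | jar B) = (6/12)(4/11) = 2/11.
Weighting by the prior gives 3/5 · 1/21 = 1/35, 2/5 · 2/11 = 4/55; summing to 39/385.
Therefore the posterior P(jar A | data) = (1/35) / (39/385) = 11/39.

0.282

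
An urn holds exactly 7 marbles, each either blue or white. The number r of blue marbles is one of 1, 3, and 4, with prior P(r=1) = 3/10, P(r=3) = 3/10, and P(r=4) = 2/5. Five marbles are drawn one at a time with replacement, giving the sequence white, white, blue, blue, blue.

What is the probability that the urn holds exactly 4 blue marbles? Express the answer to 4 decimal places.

0.6214

Compute the likelihood of the observed sequence for each case: P(data | r = 1) = (6/7)(6/7)(1/7)(1/7)(1/7) = 0.002142; P(data | r = 3) = (4/7)(4/7)(3/7)(3/7)(3/7) = 0.025704; P(data | r = 4) = (3/7)(3/7)(4/7)(4/7)(4/7) = 0.034271.
The prior-weighted likelihoods are 3/10 · 0.002142 = 0.00064259, 3/10 · 0.025704 = 0.0077111, 2/5 · 0.034271 = 0.013709; summing to 0.022062.
So P(r = 4 | data) = (0.013709) / (0.022062) = 0.62136.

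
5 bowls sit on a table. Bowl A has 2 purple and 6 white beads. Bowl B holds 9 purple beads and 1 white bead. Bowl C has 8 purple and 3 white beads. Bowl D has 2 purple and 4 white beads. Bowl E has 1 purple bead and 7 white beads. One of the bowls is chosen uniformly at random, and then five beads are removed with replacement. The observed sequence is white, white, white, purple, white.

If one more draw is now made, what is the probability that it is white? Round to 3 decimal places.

0.758

The likelihood of the observed sequence under each hypothesis: P(data | bowl A) = (6/8)(6/8)(6/8)(2/8)(6/8) = 0.079102; P(data | bowl B) = (1/10)(1/10)(1/10)(9/10)(1/10) = 9e-05; P(data | bowl C) = (3/11)(3/11)(3/11)(8/11)(3/11) = 0.0040236; P(data | bowl D) = (4/6)(4/6)(4/6)(2/6)(4/6) = 0.065844; P(data | bowl E) = (7/8)(7/8)(7/8)(1/8)(7/8) = 0.073273.
The prior-weighted likelihoods are 1/5 · 0.079102 = 0.01582, 1/5 · 9e-05 = 1.8e-05, 1/5 · 0.0040236 = 0.00080471, 1/5 · 0.065844 = 0.013169, 1/5 · 0.073273 = 0.014655; with total 0.044466.
Normalising, the posterior is P(bowl A | data) = 0.35578, P(bowl B | data) = 0.0004048, P(bowl C | data) = 0.018097, P(bowl D | data) = 0.29615, P(bowl E | data) = 0.32957.
Averaging over the posterior, P(white next | data) = (3/4)(0.35578) + (1/10)(0.0004048) + (3/11)(0.018097) + (2/3)(0.29615) + (7/8)(0.32957) = 0.75762.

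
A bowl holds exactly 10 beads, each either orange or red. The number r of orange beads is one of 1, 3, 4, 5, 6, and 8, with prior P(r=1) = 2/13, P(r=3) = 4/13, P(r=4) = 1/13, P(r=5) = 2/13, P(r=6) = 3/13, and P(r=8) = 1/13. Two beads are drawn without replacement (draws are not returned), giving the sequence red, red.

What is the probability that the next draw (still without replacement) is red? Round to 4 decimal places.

For each hypothesis, P(data | H) works out to: P(data | r = 1) = (9/10)(8/9) = 4/5; P(data | r = 3) = (7/10)(6/9) = 7/15; P(data | r = 4) = (6/10)(5/9) = 1/3; P(data | r = 5) = (5/10)(4/9) = 2/9; P(data | r = 6) = (4/10)(3/9) = 2/15; P(data | r = 8) = (2/10)(1/9) = 1/45.
Multiplying each by its prior: 2/13 · 4/5 = 8/65, 4/13 · 7/15 = 28/195, 1/13 · 1/3 = 1/39, 2/13 · 2/9 = 4/117, 3/13 · 2/15 = 2/65, 1/13 · 1/45 = 1/585; with total 14/39.
Dividing through by the total gives posterior P(r = 1 | data) = 12/35, P(r = 3 | data) = 2/5, P(r = 4 | data) = 1/14, P(r = 5 | data) = 2/21, P(r = 6 | data) = 3/35, P(r = 8 | data) = 1/210.
Averaging over the posterior, P(red next | data) = (7/8)(12/35) + (5/8)(2/5) + (1/2)(1/14) + (3/8)(2/21) + (1/4)(3/35) + (0)(1/210) = 9/14.

0.6429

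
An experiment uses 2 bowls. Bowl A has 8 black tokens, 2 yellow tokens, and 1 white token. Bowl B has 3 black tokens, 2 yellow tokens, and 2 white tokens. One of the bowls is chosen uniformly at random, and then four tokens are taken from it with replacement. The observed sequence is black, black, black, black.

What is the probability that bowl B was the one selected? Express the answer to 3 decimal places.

Compute the likelihood of the observed sequence for each case: P(data | bowl A) = (8/11)(8/11)(8/11)(8/11) = 0.27976; P(data | bowl B) = (3/7)(3/7)(3/7)(3/7) = 0.033736.
Weighting by the prior gives 1/2 · 0.27976 = 0.13988, 1/2 · 0.033736 = 0.016868; summing to 0.15675.
Hence P(bowl B | data) = (0.016868) / (0.15675) = 0.10761.

0.108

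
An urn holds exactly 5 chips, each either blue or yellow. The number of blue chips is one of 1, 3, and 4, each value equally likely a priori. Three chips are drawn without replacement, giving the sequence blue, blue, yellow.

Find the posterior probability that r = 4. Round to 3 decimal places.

The likelihood of the observed sequence under each hypothesis: P(data | r = 1) = (1/5)(0/4) = 0; P(data | r = 3) = (3/5)(2/4)(2/3) = 1/5; P(data | r = 4) = (4/5)(3/4)(1/3) = 1/5.
The prior-weighted likelihoods are 1/3 · 0 = 0, 1/3 · 1/5 = 1/15, 1/3 · 1/5 = 1/15; summing to 2/15.
Therefore the posterior P(r = 4 | data) = (1/15) / (2/15) = 1/2.

0.500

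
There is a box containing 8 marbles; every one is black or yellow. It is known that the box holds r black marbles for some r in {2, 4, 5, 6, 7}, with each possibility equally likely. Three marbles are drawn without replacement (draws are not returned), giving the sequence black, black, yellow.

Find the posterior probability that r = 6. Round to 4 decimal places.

0.2703

Compute the likelihood of the observed sequence for each case: P(data | r = 2) = (2/8)(1/7)(6/6) = 1/28; P(data | r = 4) = (4/8)(3/7)(4/6) = 1/7; P(data | r = 5) = (5/8)(4/7)(3/6) = 5/28; P(data | r = 6) = (6/8)(5/7)(2/6) = 5/28; P(data | r = 7) = (7/8)(6/7)(1/6) = 1/8.
Weighting by the prior gives 1/5 · 1/28 = 1/140, 1/5 · 1/7 = 1/35, 1/5 · 5/28 = 1/28, 1/5 · 5/28 = 1/28, 1/5 · 1/8 = 1/40; with total 37/280.
By Bayes' rule, P(r = 6 | data) = (1/28) / (37/280) = 10/37.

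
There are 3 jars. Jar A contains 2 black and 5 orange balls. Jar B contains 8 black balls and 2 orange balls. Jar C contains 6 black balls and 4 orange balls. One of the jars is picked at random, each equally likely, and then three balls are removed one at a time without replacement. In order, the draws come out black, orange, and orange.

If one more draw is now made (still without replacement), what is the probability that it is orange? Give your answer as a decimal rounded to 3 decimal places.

Compute the likelihood of the observed sequence for each case: P(data | jar A) = (2/7)(5/6)(4/5) = 0.19048; P(data | jar B) = (8/10)(2/9)(1/8) = 0.022222; P(data | jar C) = (6/10)(4/9)(3/8) = 0.1.
Multiplying each by its prior: 1/3 · 0.19048 = 0.063492, 1/3 · 0.022222 = 0.0074074, 1/3 · 0.1 = 0.033333; with total 0.10423.
Dividing through by the total gives posterior P(jar A | data) = 0.60914, P(jar B | data) = 0.071066, P(jar C | data) = 0.3198.
Averaging over the posterior, P(orange next | data) = (3/4)(0.60914) + (0)(0.071066) + (2/7)(0.3198) = 0.54822.

0.548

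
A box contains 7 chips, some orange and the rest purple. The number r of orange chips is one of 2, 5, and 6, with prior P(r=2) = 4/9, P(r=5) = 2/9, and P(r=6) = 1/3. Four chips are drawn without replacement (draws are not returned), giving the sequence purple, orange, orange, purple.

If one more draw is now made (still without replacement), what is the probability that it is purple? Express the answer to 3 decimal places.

The likelihood of the observed sequence under each hypothesis: P(data | r = 2) = (5/7)(2/6)(1/5)(4/4) = 1/21; P(data | r = 5) = (2/7)(5/6)(4/5)(1/4) = 1/21; P(data | r = 6) = (1/7)(6/6)(5/5)(0/4) = 0.
Weighting by the prior gives 4/9 · 1/21 = 4/189, 2/9 · 1/21 = 2/189, 1/3 · 0 = 0; these sum to 2/63.
The posterior is then P(r = 2 | data) = 2/3, P(r = 5 | data) = 1/3, P(r = 6 | data) = 0.
The predictive probability is P(purple next | data) = (1)(2/3) + (0)(1/3) = 2/3.

0.667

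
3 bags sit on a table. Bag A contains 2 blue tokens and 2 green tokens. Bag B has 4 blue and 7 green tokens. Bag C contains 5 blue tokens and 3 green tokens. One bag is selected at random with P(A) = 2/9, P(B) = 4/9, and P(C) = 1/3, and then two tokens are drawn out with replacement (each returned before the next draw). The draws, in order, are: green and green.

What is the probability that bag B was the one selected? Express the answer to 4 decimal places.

0.6373

Under each hypothesis, the probability of the observed sequence is: P(data | bag A) = (2/4)(2/4) = 0.25; P(data | bag B) = (7/11)(7/11) = 0.40496; P(data | bag C) = (3/8)(3/8) = 0.14062.
The prior-weighted likelihoods are 2/9 · 0.25 = 0.055556, 4/9 · 0.40496 = 0.17998, 1/3 · 0.14062 = 0.046875; with total 0.28241.
So P(bag B | data) = (0.17998) / (0.28241) = 0.6373.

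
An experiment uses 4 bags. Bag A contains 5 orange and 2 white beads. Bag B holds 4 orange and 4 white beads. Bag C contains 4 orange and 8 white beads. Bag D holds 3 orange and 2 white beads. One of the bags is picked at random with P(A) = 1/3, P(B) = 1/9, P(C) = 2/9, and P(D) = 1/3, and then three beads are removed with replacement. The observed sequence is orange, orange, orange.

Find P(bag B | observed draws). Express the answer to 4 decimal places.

For each hypothesis, P(data | H) works out to: P(data | bag A) = (5/7)(5/7)(5/7) = 0.36443; P(data | bag B) = (4/8)(4/8)(4/8) = 0.125; P(data | bag C) = (4/12)(4/12)(4/12) = 0.037037; P(data | bag D) = (3/5)(3/5)(3/5) = 0.216.
Multiplying each by its prior: 1/3 · 0.36443 = 0.12148, 1/9 · 0.125 = 0.013889, 2/9 · 0.037037 = 0.0082305, 1/3 · 0.216 = 0.072; with total 0.2156.
Hence P(bag B | data) = (0.013889) / (0.2156) = 0.064421.

0.0644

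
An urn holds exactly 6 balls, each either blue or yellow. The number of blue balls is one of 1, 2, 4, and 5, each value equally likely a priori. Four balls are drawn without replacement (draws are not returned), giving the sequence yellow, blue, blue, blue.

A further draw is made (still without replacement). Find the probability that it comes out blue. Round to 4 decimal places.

Under each hypothesis, the probability of the observed sequence is: P(data | r = 1) = (5/6)(1/5)(0/4) = 0; P(data | r = 2) = (4/6)(2/5)(1/4)(0/3) = 0; P(data | r = 4) = (2/6)(4/5)(3/4)(2/3) = 2/15; P(data | r = 5) = (1/6)(5/5)(4/4)(3/3) = 1/6.
The prior-weighted likelihoods are 1/4 · 0 = 0, 1/4 · 0 = 0, 1/4 · 2/15 = 1/30, 1/4 · 1/6 = 1/24; summing to 3/40.
Dividing through by the total gives posterior P(r = 1 | data) = 0, P(r = 2 | data) = 0, P(r = 4 | data) = 4/9, P(r = 5 | data) = 5/9.
The predictive probability is P(blue next | data) = (1/2)(4/9) + (1)(5/9) = 7/9.

0.7778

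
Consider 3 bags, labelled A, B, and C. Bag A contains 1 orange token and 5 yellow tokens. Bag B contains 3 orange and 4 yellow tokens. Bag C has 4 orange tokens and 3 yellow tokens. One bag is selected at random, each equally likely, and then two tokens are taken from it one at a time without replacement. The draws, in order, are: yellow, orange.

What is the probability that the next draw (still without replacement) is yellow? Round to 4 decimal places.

The likelihood of the observed sequence under each hypothesis: P(data | bag A) = (5/6)(1/5) = 1/6; P(data | bag B) = (4/7)(3/6) = 2/7; P(data | bag C) = (3/7)(4/6) = 2/7.
Weighting by the prior gives 1/3 · 1/6 = 1/18, 1/3 · 2/7 = 2/21, 1/3 · 2/7 = 2/21; with total 31/126.
The posterior is then P(bag A | data) = 7/31, P(bag B | data) = 12/31, P(bag C | data) = 12/31.
Averaging over the posterior, P(yellow next | data) = (1)(7/31) + (3/5)(12/31) + (2/5)(12/31) = 19/31.

0.6129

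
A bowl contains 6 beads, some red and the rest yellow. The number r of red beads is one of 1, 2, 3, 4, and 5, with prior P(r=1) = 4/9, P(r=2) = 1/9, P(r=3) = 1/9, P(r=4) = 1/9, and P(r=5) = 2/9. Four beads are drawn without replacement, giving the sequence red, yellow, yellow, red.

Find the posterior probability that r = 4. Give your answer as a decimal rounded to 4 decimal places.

0.2857

The likelihood of the observed sequence under each hypothesis: P(data | r = 1) = (1/6)(5/5)(4/4)(0/3) = 0; P(data | r = 2) = (2/6)(4/5)(3/4)(1/3) = 1/15; P(data | r = 3) = (3/6)(3/5)(2/4)(2/3) = 1/10; P(data | r = 4) = (4/6)(2/5)(1/4)(3/3) = 1/15; P(data | r = 5) = (5/6)(1/5)(0/4) = 0.
The prior-weighted likelihoods are 4/9 · 0 = 0, 1/9 · 1/15 = 1/135, 1/9 · 1/10 = 1/90, 1/9 · 1/15 = 1/135, 2/9 · 0 = 0; with total 7/270.
By Bayes' rule, P(r = 4 | data) = (1/135) / (7/270) = 2/7.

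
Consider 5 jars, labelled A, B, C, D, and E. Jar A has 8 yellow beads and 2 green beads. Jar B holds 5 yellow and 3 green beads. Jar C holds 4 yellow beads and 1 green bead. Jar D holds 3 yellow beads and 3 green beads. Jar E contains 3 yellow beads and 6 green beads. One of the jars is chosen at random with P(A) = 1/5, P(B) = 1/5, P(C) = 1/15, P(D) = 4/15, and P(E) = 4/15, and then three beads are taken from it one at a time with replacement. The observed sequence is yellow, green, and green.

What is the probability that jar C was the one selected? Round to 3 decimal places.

0.022

For each hypothesis, P(data | H) works out to: P(data | jar A) = (8/10)(2/10)(2/10) = 0.032; P(data | jar B) = (5/8)(3/8)(3/8) = 0.087891; P(data | jar C) = (4/5)(1/5)(1/5) = 0.032; P(data | jar D) = (3/6)(3/6)(3/6) = 0.125; P(data | jar E) = (3/9)(6/9)(6/9) = 0.14815.
The prior-weighted likelihoods are 1/5 · 0.032 = 0.0064, 1/5 · 0.087891 = 0.017578, 1/15 · 0.032 = 0.0021333, 4/15 · 0.125 = 0.033333, 4/15 · 0.14815 = 0.039506; summing to 0.098951.
By Bayes' rule, P(jar C | data) = (0.0021333) / (0.098951) = 0.02156.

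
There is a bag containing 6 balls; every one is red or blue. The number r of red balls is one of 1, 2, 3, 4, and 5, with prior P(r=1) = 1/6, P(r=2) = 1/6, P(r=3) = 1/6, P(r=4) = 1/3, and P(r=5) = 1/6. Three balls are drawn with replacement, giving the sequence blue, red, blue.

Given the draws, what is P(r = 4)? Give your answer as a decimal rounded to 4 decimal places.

0.2645

The likelihood of the observed sequence under each hypothesis: P(data | r = 1) = (5/6)(1/6)(5/6) = 0.11574; P(data | r = 2) = (4/6)(2/6)(4/6) = 0.14815; P(data | r = 3) = (3/6)(3/6)(3/6) = 0.125; P(data | r = 4) = (2/6)(4/6)(2/6) = 0.074074; P(data | r = 5) = (1/6)(5/6)(1/6) = 0.023148.
Weighting by the prior gives 1/6 · 0.11574 = 0.01929, 1/6 · 0.14815 = 0.024691, 1/6 · 0.125 = 0.020833, 1/3 · 0.074074 = 0.024691, 1/6 · 0.023148 = 0.003858; with total 0.093364.
By Bayes' rule, P(r = 4 | data) = (0.024691) / (0.093364) = 0.26446.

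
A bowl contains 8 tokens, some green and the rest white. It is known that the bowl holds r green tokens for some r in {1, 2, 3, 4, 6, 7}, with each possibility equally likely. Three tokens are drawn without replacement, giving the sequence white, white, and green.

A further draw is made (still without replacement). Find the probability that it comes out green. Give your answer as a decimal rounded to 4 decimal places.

Compute the likelihood of the observed sequence for each case: P(data | r = 1) = (7/8)(6/7)(1/6) = 1/8; P(data | r = 2) = (6/8)(5/7)(2/6) = 5/28; P(data | r = 3) = (5/8)(4/7)(3/6) = 5/28; P(data | r = 4) = (4/8)(3/7)(4/6) = 1/7; P(data | r = 6) = (2/8)(1/7)(6/6) = 1/28; P(data | r = 7) = (1/8)(0/7) = 0.
Multiplying each by its prior: 1/6 · 1/8 = 1/48, 1/6 · 5/28 = 5/168, 1/6 · 5/28 = 5/168, 1/6 · 1/7 = 1/42, 1/6 · 1/28 = 1/168, 1/6 · 0 = 0; with total 37/336.
Normalising, the posterior is P(r = 1 | data) = 7/37, P(r = 2 | data) = 10/37, P(r = 3 | data) = 10/37, P(r = 4 | data) = 8/37, P(r = 6 | data) = 2/37, P(r = 7 | data) = 0.
The predictive probability is P(green next | data) = (0)(7/37) + (1/5)(10/37) + (2/5)(10/37) + (3/5)(8/37) + (1)(2/37) = 64/185.

0.3459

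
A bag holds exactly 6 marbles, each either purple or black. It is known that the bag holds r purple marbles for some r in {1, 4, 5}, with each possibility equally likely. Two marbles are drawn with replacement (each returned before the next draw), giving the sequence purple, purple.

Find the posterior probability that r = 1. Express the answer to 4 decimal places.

For each hypothesis, P(data | H) works out to: P(data | r = 1) = (1/6)(1/6) = 1/36; P(data | r = 4) = (4/6)(4/6) = 4/9; P(data | r = 5) = (5/6)(5/6) = 25/36.
Weighting by the prior gives 1/3 · 1/36 = 1/108, 1/3 · 4/9 = 4/27, 1/3 · 25/36 = 25/108; summing to 7/18.
Therefore the posterior P(r = 1 | data) = (1/108) / (7/18) = 1/42.

0.0238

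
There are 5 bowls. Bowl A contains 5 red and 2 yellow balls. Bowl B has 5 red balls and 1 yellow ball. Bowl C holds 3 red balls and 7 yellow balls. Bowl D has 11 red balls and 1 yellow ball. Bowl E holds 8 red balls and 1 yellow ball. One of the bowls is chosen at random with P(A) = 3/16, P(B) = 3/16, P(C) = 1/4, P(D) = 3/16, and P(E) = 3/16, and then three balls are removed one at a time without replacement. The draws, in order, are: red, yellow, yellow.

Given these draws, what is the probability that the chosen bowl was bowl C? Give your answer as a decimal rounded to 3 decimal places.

Compute the likelihood of the observed sequence for each case: P(data | bowl A) = (5/7)(2/6)(1/5) = 0.047619; P(data | bowl B) = (5/6)(1/5)(0/4) = 0; P(data | bowl C) = (3/10)(7/9)(6/8) = 0.175; P(data | bowl D) = (11/12)(1/11)(0/10) = 0; P(data | bowl E) = (8/9)(1/8)(0/7) = 0.
Weighting by the prior gives 3/16 · 0.047619 = 0.0089286, 3/16 · 0 = 0, 1/4 · 0.175 = 0.04375, 3/16 · 0 = 0, 3/16 · 0 = 0; with total 0.052679.
Therefore the posterior P(bowl C | data) = (0.04375) / (0.052679) = 0.83051.

0.831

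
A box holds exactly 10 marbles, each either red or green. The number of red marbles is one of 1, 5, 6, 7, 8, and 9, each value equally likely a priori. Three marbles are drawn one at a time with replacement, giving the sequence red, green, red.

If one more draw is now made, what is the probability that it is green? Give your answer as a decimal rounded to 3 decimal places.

Compute the likelihood of the observed sequence for each case: P(data | r = 1) = (1/10)(9/10)(1/10) = 0.009; P(data | r = 5) = (5/10)(5/10)(5/10) = 0.125; P(data | r = 6) = (6/10)(4/10)(6/10) = 0.144; P(data | r = 7) = (7/10)(3/10)(7/10) = 0.147; P(data | r = 8) = (8/10)(2/10)(8/10) = 0.128; P(data | r = 9) = (9/10)(1/10)(9/10) = 0.081.
Weighting by the prior gives 1/6 · 0.009 = 0.0015, 1/6 · 0.125 = 0.020833, 1/6 · 0.144 = 0.024, 1/6 · 0.147 = 0.0245, 1/6 · 0.128 = 0.021333, 1/6 · 0.081 = 0.0135; with total 0.10567.
The posterior is then P(r = 1 | data) = 0.014196, P(r = 5 | data) = 0.19716, P(r = 6 | data) = 0.22713, P(r = 7 | data) = 0.23186, P(r = 8 | data) = 0.20189, P(r = 9 | data) = 0.12776.
Averaging over the posterior, P(green next | data) = (9/10)(0.014196) + (1/2)(0.19716) + (2/5)(0.22713) + (3/10)(0.23186) + (1/5)(0.20189) + (1/10)(0.12776) = 0.32492.

0.325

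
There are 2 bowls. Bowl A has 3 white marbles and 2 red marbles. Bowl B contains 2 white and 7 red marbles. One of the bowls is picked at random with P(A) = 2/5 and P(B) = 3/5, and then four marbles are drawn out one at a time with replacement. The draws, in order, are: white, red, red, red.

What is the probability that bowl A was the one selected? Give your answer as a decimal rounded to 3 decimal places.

0.197

Under each hypothesis, the probability of the observed sequence is: P(data | bowl A) = (3/5)(2/5)(2/5)(2/5) = 0.0384; P(data | bowl B) = (2/9)(7/9)(7/9)(7/9) = 0.10456.
Multiplying each by its prior: 2/5 · 0.0384 = 0.01536, 3/5 · 0.10456 = 0.062734; summing to 0.078094.
So P(bowl A | data) = (0.01536) / (0.078094) = 0.19669.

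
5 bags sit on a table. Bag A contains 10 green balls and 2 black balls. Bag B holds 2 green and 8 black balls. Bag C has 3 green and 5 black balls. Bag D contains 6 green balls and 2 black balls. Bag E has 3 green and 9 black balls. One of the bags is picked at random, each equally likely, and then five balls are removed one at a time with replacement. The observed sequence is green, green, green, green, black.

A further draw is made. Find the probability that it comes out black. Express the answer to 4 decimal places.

The likelihood of the observed sequence under each hypothesis: P(data | bag A) = (10/12)(10/12)(10/12)(10/12)(2/12) = 0.080376; P(data | bag B) = (2/10)(2/10)(2/10)(2/10)(8/10) = 0.00128; P(data | bag C) = (3/8)(3/8)(3/8)(3/8)(5/8) = 0.01236; P(data | bag D) = (6/8)(6/8)(6/8)(6/8)(2/8) = 0.079102; P(data | bag E) = (3/12)(3/12)(3/12)(3/12)(9/12) = 0.0029297.
The prior-weighted likelihoods are 1/5 · 0.080376 = 0.016075, 1/5 · 0.00128 = 0.000256, 1/5 · 0.01236 = 0.0024719, 1/5 · 0.079102 = 0.01582, 1/5 · 0.0029297 = 0.00058594; summing to 0.035209.
The posterior is then P(bag A | data) = 0.45656, P(bag B | data) = 0.0072708, P(bag C | data) = 0.070207, P(bag D | data) = 0.44932, P(bag E | data) = 0.016642.
Averaging over the posterior, P(black next | data) = (1/6)(0.45656) + (4/5)(0.0072708) + (5/8)(0.070207) + (1/4)(0.44932) + (3/4)(0.016642) = 0.2506.

0.2506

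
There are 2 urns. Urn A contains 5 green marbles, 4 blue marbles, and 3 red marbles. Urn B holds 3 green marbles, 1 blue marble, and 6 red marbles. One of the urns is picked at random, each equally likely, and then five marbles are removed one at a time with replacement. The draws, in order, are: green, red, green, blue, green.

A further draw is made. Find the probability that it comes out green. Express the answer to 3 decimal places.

0.392

Compute the likelihood of the observed sequence for each case: P(data | urn A) = (5/12)(3/12)(5/12)(4/12)(5/12) = 0.0060282; P(data | urn B) = (3/10)(6/10)(3/10)(1/10)(3/10) = 0.00162.
Multiplying each by its prior: 1/2 · 0.0060282 = 0.0030141, 1/2 · 0.00162 = 0.00081; these sum to 0.0038241.
Dividing through by the total gives posterior P(urn A | data) = 0.78818, P(urn B | data) = 0.21182.
So P(green next | data) = Σ P(green next | H) P(H | data) = (5/12)(0.78818) + (3/10)(0.21182) = 0.39195.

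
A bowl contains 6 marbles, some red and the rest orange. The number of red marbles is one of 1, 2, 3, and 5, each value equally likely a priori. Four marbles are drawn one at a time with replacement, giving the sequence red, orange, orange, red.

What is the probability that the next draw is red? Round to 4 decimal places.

Compute the likelihood of the observed sequence for each case: P(data | r = 1) = (1/6)(5/6)(5/6)(1/6) = 0.01929; P(data | r = 2) = (2/6)(4/6)(4/6)(2/6) = 0.049383; P(data | r = 3) = (3/6)(3/6)(3/6)(3/6) = 0.0625; P(data | r = 5) = (5/6)(1/6)(1/6)(5/6) = 0.01929.
The prior-weighted likelihoods are 1/4 · 0.01929 = 0.0048225, 1/4 · 0.049383 = 0.012346, 1/4 · 0.0625 = 0.015625, 1/4 · 0.01929 = 0.0048225; with total 0.037616.
Dividing through by the total gives posterior P(r = 1 | data) = 0.12821, P(r = 2 | data) = 0.32821, P(r = 3 | data) = 0.41538, P(r = 5 | data) = 0.12821.
The predictive probability is P(red next | data) = (1/6)(0.12821) + (1/3)(0.32821) + (1/2)(0.41538) + (5/6)(0.12821) = 0.4453.

0.4453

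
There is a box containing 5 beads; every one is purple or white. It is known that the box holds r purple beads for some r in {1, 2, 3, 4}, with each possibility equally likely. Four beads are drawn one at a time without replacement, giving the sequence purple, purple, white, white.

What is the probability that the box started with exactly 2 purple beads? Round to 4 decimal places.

0.5000

For each hypothesis, P(data | H) works out to: P(data | r = 1) = (1/5)(0/4) = 0; P(data | r = 2) = (2/5)(1/4)(3/3)(2/2) = 1/10; P(data | r = 3) = (3/5)(2/4)(2/3)(1/2) = 1/10; P(data | r = 4) = (4/5)(3/4)(1/3)(0/2) = 0.
Multiplying each by its prior: 1/4 · 0 = 0, 1/4 · 1/10 = 1/40, 1/4 · 1/10 = 1/40, 1/4 · 0 = 0; these sum to 1/20.
By Bayes' rule, P(r = 2 | data) = (1/40) / (1/20) = 1/2.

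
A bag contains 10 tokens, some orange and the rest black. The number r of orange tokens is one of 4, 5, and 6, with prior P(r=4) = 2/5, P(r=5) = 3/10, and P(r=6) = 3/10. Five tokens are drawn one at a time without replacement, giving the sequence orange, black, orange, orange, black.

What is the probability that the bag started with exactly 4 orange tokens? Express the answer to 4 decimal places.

0.2667

The likelihood of the observed sequence under each hypothesis: P(data | r = 4) = (4/10)(6/9)(3/8)(2/7)(5/6) = 1/42; P(data | r = 5) = (5/10)(5/9)(4/8)(3/7)(4/6) = 5/126; P(data | r = 6) = (6/10)(4/9)(5/8)(4/7)(3/6) = 1/21.
Multiplying each by its prior: 2/5 · 1/42 = 1/105, 3/10 · 5/126 = 1/84, 3/10 · 1/21 = 1/70; with total 1/28.
Therefore the posterior P(r = 4 | data) = (1/105) / (1/28) = 4/15.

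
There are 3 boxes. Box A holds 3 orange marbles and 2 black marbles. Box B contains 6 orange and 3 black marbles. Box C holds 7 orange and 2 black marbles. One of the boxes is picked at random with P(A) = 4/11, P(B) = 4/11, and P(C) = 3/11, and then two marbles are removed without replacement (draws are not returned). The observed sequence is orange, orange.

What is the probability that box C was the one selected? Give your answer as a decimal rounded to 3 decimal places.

The likelihood of the observed sequence under each hypothesis: P(data | box A) = (3/5)(2/4) = 3/10; P(data | box B) = (6/9)(5/8) = 5/12; P(data | box C) = (7/9)(6/8) = 7/12.
Multiplying each by its prior: 4/11 · 3/10 = 6/55, 4/11 · 5/12 = 5/33, 3/11 · 7/12 = 7/44; summing to 277/660.
So P(box C | data) = (7/44) / (277/660) = 105/277.

0.379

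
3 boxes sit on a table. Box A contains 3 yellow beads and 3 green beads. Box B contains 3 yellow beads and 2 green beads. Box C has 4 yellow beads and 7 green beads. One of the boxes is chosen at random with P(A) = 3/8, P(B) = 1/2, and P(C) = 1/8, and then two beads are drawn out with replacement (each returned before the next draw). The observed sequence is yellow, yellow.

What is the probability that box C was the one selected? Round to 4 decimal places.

Compute the likelihood of the observed sequence for each case: P(data | box A) = (3/6)(3/6) = 0.25; P(data | box B) = (3/5)(3/5) = 0.36; P(data | box C) = (4/11)(4/11) = 0.13223.
Weighting by the prior gives 3/8 · 0.25 = 0.09375, 1/2 · 0.36 = 0.18, 1/8 · 0.13223 = 0.016529; summing to 0.29028.
Hence P(box C | data) = (0.016529) / (0.29028) = 0.056942.

0.0569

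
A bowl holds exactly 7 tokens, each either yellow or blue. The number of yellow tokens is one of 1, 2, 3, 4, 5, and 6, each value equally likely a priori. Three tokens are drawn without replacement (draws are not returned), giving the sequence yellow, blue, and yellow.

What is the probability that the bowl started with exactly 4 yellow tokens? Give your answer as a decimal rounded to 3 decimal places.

0.257

For each hypothesis, P(data | H) works out to: P(data | r = 1) = (1/7)(6/6)(0/5) = 0; P(data | r = 2) = (2/7)(5/6)(1/5) = 1/21; P(data | r = 3) = (3/7)(4/6)(2/5) = 4/35; P(data | r = 4) = (4/7)(3/6)(3/5) = 6/35; P(data | r = 5) = (5/7)(2/6)(4/5) = 4/21; P(data | r = 6) = (6/7)(1/6)(5/5) = 1/7.
The prior-weighted likelihoods are 1/6 · 0 = 0, 1/6 · 1/21 = 1/126, 1/6 · 4/35 = 2/105, 1/6 · 6/35 = 1/35, 1/6 · 4/21 = 2/63, 1/6 · 1/7 = 1/42; with total 1/9.
Therefore the posterior P(r = 4 | data) = (1/35) / (1/9) = 9/35.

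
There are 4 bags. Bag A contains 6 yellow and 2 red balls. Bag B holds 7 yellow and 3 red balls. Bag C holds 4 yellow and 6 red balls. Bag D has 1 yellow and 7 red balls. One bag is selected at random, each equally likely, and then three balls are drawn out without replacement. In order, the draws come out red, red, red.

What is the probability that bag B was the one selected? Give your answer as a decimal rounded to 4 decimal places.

Compute the likelihood of the observed sequence for each case: P(data | bag A) = (2/8)(1/7)(0/6) = 0; P(data | bag B) = (3/10)(2/9)(1/8) = 1/120; P(data | bag C) = (6/10)(5/9)(4/8) = 1/6; P(data | bag D) = (7/8)(6/7)(5/6) = 5/8.
The prior-weighted likelihoods are 1/4 · 0 = 0, 1/4 · 1/120 = 1/480, 1/4 · 1/6 = 1/24, 1/4 · 5/8 = 5/32; summing to 1/5.
So P(bag B | data) = (1/480) / (1/5) = 1/96.

0.0104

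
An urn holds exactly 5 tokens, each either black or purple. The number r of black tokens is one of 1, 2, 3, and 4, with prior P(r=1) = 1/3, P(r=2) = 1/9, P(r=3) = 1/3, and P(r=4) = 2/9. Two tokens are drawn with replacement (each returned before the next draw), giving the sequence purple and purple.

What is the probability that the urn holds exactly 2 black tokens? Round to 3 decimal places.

Under each hypothesis, the probability of the observed sequence is: P(data | r = 1) = (4/5)(4/5) = 16/25; P(data | r = 2) = (3/5)(3/5) = 9/25; P(data | r = 3) = (2/5)(2/5) = 4/25; P(data | r = 4) = (1/5)(1/5) = 1/25.
Multiplying each by its prior: 1/3 · 16/25 = 16/75, 1/9 · 9/25 = 1/25, 1/3 · 4/25 = 4/75, 2/9 · 1/25 = 2/225; these sum to 71/225.
Hence P(r = 2 | data) = (1/25) / (71/225) = 9/71.

0.127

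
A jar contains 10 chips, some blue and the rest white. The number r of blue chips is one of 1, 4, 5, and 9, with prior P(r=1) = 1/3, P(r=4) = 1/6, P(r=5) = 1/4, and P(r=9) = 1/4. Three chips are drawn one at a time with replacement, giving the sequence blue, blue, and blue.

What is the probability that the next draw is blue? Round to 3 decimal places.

For each hypothesis, P(data | H) works out to: P(data | r = 1) = (1/10)(1/10)(1/10) = 0.001; P(data | r = 4) = (4/10)(4/10)(4/10) = 0.064; P(data | r = 5) = (5/10)(5/10)(5/10) = 0.125; P(data | r = 9) = (9/10)(9/10)(9/10) = 0.729.
Weighting by the prior gives 1/3 · 0.001 = 0.00033333, 1/6 · 0.064 = 0.010667, 1/4 · 0.125 = 0.03125, 1/4 · 0.729 = 0.18225; summing to 0.2245.
Dividing through by the total gives posterior P(r = 1 | data) = 0.0014848, P(r = 4 | data) = 0.047513, P(r = 5 | data) = 0.1392, P(r = 9 | data) = 0.8118.
The predictive probability is P(blue next | data) = (1/10)(0.0014848) + (2/5)(0.047513) + (1/2)(0.1392) + (9/10)(0.8118) = 0.81938.

0.819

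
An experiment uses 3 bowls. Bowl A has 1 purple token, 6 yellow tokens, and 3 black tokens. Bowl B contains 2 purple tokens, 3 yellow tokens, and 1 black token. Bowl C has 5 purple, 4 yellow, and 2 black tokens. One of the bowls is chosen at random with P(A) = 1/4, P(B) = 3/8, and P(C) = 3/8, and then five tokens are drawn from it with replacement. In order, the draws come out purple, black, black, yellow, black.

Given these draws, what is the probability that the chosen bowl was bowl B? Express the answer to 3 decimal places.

0.271

For each hypothesis, P(data | H) works out to: P(data | bowl A) = (1/10)(3/10)(3/10)(6/10)(3/10) = 0.00162; P(data | bowl B) = (2/6)(1/6)(1/6)(3/6)(1/6) = 0.0007716; P(data | bowl C) = (5/11)(2/11)(2/11)(4/11)(2/11) = 0.00099347.
Weighting by the prior gives 1/4 · 0.00162 = 0.000405, 3/8 · 0.0007716 = 0.00028935, 3/8 · 0.00099347 = 0.00037255; with total 0.0010669.
Therefore the posterior P(bowl B | data) = (0.00028935) / (0.0010669) = 0.27121.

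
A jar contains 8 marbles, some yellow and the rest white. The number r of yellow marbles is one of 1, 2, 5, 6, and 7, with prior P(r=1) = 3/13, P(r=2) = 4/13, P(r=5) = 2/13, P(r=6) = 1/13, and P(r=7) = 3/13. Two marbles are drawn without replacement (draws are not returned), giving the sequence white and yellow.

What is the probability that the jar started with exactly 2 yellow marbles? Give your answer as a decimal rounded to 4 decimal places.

For each hypothesis, P(data | H) works out to: P(data | r = 1) = (7/8)(1/7) = 1/8; P(data | r = 2) = (6/8)(2/7) = 3/14; P(data | r = 5) = (3/8)(5/7) = 15/56; P(data | r = 6) = (2/8)(6/7) = 3/14; P(data | r = 7) = (1/8)(7/7) = 1/8.
The prior-weighted likelihoods are 3/13 · 1/8 = 3/104, 4/13 · 3/14 = 6/91, 2/13 · 15/56 = 15/364, 1/13 · 3/14 = 3/182, 3/13 · 1/8 = 3/104; these sum to 33/182.
By Bayes' rule, P(r = 2 | data) = (6/91) / (33/182) = 4/11.

0.3636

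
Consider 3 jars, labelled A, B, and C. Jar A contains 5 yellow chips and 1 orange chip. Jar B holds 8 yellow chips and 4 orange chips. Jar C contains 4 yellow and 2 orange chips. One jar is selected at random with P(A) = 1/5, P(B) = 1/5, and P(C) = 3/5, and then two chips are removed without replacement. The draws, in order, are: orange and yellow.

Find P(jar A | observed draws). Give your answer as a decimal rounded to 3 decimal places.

For each hypothesis, P(data | H) works out to: P(data | jar A) = (1/6)(5/5) = 1/6; P(data | jar B) = (4/12)(8/11) = 8/33; P(data | jar C) = (2/6)(4/5) = 4/15.
Weighting by the prior gives 1/5 · 1/6 = 1/30, 1/5 · 8/33 = 8/165, 3/5 · 4/15 = 4/25; summing to 133/550.
Hence P(jar A | data) = (1/30) / (133/550) = 55/399.

0.138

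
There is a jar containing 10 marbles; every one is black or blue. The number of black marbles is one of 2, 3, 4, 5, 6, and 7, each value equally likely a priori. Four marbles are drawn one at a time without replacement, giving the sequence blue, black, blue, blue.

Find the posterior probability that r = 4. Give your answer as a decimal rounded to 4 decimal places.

0.2116

The likelihood of the observed sequence under each hypothesis: P(data | r = 2) = (8/10)(2/9)(7/8)(6/7) = 2/15; P(data | r = 3) = (7/10)(3/9)(6/8)(5/7) = 1/8; P(data | r = 4) = (6/10)(4/9)(5/8)(4/7) = 2/21; P(data | r = 5) = (5/10)(5/9)(4/8)(3/7) = 5/84; P(data | r = 6) = (4/10)(6/9)(3/8)(2/7) = 1/35; P(data | r = 7) = (3/10)(7/9)(2/8)(1/7) = 1/120.
Multiplying each by its prior: 1/6 · 2/15 = 1/45, 1/6 · 1/8 = 1/48, 1/6 · 2/21 = 1/63, 1/6 · 5/84 = 5/504, 1/6 · 1/35 = 1/210, 1/6 · 1/120 = 1/720; summing to 3/40.
Hence P(r = 4 | data) = (1/63) / (3/40) = 40/189.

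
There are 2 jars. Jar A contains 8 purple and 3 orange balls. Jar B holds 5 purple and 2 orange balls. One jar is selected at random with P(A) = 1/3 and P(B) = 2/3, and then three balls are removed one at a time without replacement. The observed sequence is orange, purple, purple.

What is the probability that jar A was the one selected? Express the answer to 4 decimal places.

0.3082

For each hypothesis, P(data | H) works out to: P(data | jar A) = (3/11)(8/10)(7/9) = 0.1697; P(data | jar B) = (2/7)(5/6)(4/5) = 0.19048.
Weighting by the prior gives 1/3 · 0.1697 = 0.056566, 2/3 · 0.19048 = 0.12698; summing to 0.18355.
Therefore the posterior P(jar A | data) = (0.056566) / (0.18355) = 0.30818.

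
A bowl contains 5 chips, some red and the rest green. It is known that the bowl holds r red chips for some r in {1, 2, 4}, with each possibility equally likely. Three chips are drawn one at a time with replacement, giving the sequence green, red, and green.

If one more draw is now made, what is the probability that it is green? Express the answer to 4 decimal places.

0.6421

Under each hypothesis, the probability of the observed sequence is: P(data | r = 1) = (4/5)(1/5)(4/5) = 16/125; P(data | r = 2) = (3/5)(2/5)(3/5) = 18/125; P(data | r = 4) = (1/5)(4/5)(1/5) = 4/125.
Multiplying each by its prior: 1/3 · 16/125 = 16/375, 1/3 · 18/125 = 6/125, 1/3 · 4/125 = 4/375; these sum to 38/375.
Dividing through by the total gives posterior P(r = 1 | data) = 8/19, P(r = 2 | data) = 9/19, P(r = 4 | data) = 2/19.
So P(green next | data) = Σ P(green next | H) P(H | data) = (4/5)(8/19) + (3/5)(9/19) + (1/5)(2/19) = 61/95.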